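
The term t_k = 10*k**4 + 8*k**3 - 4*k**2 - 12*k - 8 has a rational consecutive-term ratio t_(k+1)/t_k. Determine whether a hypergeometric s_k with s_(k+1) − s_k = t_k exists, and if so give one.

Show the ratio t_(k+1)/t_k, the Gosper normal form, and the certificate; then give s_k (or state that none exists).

t_(k+1)/t_k = (5*k**4 + 24*k**3 + 40*k**2 + 22*k - 3)/(5*k**4 + 4*k**3 - 2*k**2 - 6*k - 4).
Factor: A=1; B=1; C=k**4 + 4*k**3/5 - 2*k**2/5 - 6*k/5 - 4/5.
Need (1)·f(k+1) − (1)·f(k) = k**4 + 4*k**3/5 - 2*k**2/5 - 6*k/5 - 4/5.
Bound: deg f ≤ 5.
Solving with deg f ≤ 5: f(k) = k*(2*k**4 - 3*k**3 - 2*k**2 - 2*k - 3)/10.
R(k) = B(k−1)·f(k)/C(k) = k*(2*k**4 - 3*k**3 - 2*k**2 - 2*k - 3)/(2*(5*k**4 + 4*k**3 - 2*k**2 - 6*k - 4)); s_k = R·t_k = k*(2*k**4 - 3*k**3 - 2*k**2 - 2*k - 3).
Verify: 10*k**4 + 8*k**3 - 4*k**2 - 12*k - 8 matches t_k.

s_k = k*(2*k**4 - 3*k**3 - 2*k**2 - 2*k - 3)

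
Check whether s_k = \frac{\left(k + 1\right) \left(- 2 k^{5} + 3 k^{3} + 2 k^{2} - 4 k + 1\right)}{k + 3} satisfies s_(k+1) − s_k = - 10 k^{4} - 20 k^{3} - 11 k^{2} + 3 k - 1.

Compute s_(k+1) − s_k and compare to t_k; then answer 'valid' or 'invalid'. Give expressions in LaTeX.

s_(k+1) = k*(-2*k**5 - 14*k**4 - 37*k**3 - 43*k**2 - 19*k - 2)/(k + 4)
s_(k+1) − s_k = (-10*k**6 - 74*k**5 - 171*k**4 - 166*k**3 - 48*k**2 + 5*k - 4)/(k**2 + 7*k + 12)
(s_(k+1) − s_k) − t_k = 4*(4*k**5 + 25*k**4 + 37*k**3 + 16*k**2 - 6*k + 2)/(k**2 + 7*k + 12)

Invalid: residual \frac{4 \left(4 k^{5} + 25 k^{4} + 37 k^{3} + 16 k^{2} - 6 k + 2\right)}{k^{2} + 7 k + 12} ≠ 0.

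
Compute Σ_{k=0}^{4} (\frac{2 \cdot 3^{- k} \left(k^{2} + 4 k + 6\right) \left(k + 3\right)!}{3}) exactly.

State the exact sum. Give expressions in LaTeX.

Σ = 62072/27

Step 1: r(k) = (k + 4)*(4*k + (k + 1)**2 + 10)/(3*(k**2 + 4*k + 6)).
Normal form (A,B,C) = (k/3 + 4/3, 1, k**2 + 4*k + 6).
Key eq: (k/3 + 4/3)·f(k+1) = (1)·f(k) + (k**2 + 4*k + 6).
Degrees (1,0,2) ⇒ d ≤ 1.
A polynomial solution: f(k) = 3*(k + 2).
Then R = B(k−1)f/C = 3*(k + 2)/(k**2 + 4*k + 6), so s_k = R(k)·t_k = 2*(k + 2)*factorial(k + 3)/3**k.
Δs = 2*(k**2 + 4*k + 6)*factorial(k + 3)/(3*3**k), as required.
Σ_(k=0)^(4) t_k = s_(5) − s_(0) = 62720/27 − (24) = 62072/27.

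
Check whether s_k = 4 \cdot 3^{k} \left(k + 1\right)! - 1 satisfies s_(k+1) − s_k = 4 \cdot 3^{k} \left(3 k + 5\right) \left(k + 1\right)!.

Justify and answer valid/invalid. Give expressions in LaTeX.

s_(k+1) = 4*3**(k + 1)*factorial(k + 2) - 1
s_(k+1) − s_k = 4*3**k*(3*k + 5)*factorial(k + 1)
(s_(k+1) − s_k) − t_k = 0

Valid: the claim telescopes to t_k.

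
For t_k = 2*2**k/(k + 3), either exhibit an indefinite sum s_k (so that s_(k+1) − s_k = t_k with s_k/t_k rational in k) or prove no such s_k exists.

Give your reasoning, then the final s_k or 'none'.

no hypergeometric antidifference exists

The ratio is 2*(k + 3)/(k + 4).
A = 2*k + 6, B = k + 4, C = 1.
Set up (2*k + 6)·f(k+1) − (k + 3)·f(k) − (1) = 0.
Degrees (1,1,0) ⇒ d ≤ -1.
d = -1 < 0 ⇒ no nonzero polynomial f; not summable.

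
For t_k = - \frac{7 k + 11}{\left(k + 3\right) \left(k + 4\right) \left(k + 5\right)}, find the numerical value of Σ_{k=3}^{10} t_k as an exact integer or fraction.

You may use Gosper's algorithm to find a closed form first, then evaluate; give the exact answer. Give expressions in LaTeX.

r(k) = (k + 3)*(7*k + 18)/((k + 6)*(7*k + 11)) after simplifying.
Normal form (A,B,C) = (k + 3, k + 6, k + 11/7).
f must satisfy (k + 3)·f(k+1) − (k + 5)·f(k) = k + 11/7.
Degrees (1,1,1) ⇒ d ≤ 2.
Match coefficients ⇒ f(k) = k*(4*k + 7)/21.
So s_k = (B(k−1)f/C)·t_k = (k*(k + 5)*(4*k + 7)/(3*(7*k + 11)))·t_k = k*(-4*k - 7)/(3*(k + 3)*(k + 4)).
Verify: (-7*k - 11)/(k**3 + 12*k**2 + 47*k + 60) matches t_k.
Evaluate s at k=11 and k=3: -187/210 and -19/42; difference -46/105.

Σ = -46/105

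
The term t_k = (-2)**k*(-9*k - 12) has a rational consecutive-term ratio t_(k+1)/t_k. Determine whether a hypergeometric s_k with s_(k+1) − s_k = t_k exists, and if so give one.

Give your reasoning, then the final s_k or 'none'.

s_k = (-2)**k*(3*k + 2)

Ratio r(k) = 2*(-3*k - 7)/(3*k + 4).
Gosper form: A/B · C(k+1)/C(k) with A=-2, B=1, C=k + 4/3.
Solve (-2)·f(k+1) − (1)·f(k) = k + 4/3.
d = 1 from the (0,0,1) case.
Coefficient equations give f(k) = -(3*k + 2)/9.
Get s_k = R·t_k = (-2)**k*(3*k + 2) with R(k) = B(k−1)f(k)/C(k) = -(3*k + 2)/(3*(3*k + 4)).
s_(k+1) − s_k = (-2)**k*(-9*k - 12) = t_k.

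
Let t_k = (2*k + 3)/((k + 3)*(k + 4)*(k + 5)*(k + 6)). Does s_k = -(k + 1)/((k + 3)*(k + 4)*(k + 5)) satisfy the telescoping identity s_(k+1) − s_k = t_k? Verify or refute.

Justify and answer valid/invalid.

Invalid: residual -3/(k**4 + 18*k**3 + 119*k**2 + 342*k + 360) ≠ 0.

s_(k+1) = (-k - 2)/((k + 4)*(k + 5)*(k + 6))
s_(k+1) − s_k = 2*k/(k**4 + 18*k**3 + 119*k**2 + 342*k + 360)
(s_(k+1) − s_k) − t_k = -3/(k**4 + 18*k**3 + 119*k**2 + 342*k + 360)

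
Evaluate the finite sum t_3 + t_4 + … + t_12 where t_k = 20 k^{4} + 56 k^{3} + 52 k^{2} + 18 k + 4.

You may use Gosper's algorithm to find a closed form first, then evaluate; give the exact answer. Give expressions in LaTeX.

The ratio is (10*k**4 + 68*k**3 + 170*k**2 + 185*k + 75)/(10*k**4 + 28*k**3 + 26*k**2 + 9*k + 2).
Factor: A=1; B=1; C=k**4 + 14*k**3/5 + 13*k**2/5 + 9*k/10 + 1/5.
Solve (1)·f(k+1) − (1)·f(k) = k**4 + 14*k**3/5 + 13*k**2/5 + 9*k/10 + 1/5.
Degrees (0,0,4) ⇒ d ≤ 5.
Coefficient equations give f(k) = k*(4*k**4 + 4*k**3 - 4*k**2 - 3*k + 3)/20.
R(k) = B(k−1)·f(k)/C(k) = k*(4*k**4 + 4*k**3 - 4*k**2 - 3*k + 3)/(2*(10*k**4 + 28*k**3 + 26*k**2 + 9*k + 2)); s_k = R·t_k = k*(4*k**4 + 4*k**3 - 4*k**2 - 3*k + 3).
Verify: 20*k**4 + 56*k**3 + 52*k**2 + 18*k + 4 matches t_k.
Σ_(k=3)^(12) t_k = s_(13) − s_(3) = 1590160 − (1170) = 1588990.

Σ = 1588990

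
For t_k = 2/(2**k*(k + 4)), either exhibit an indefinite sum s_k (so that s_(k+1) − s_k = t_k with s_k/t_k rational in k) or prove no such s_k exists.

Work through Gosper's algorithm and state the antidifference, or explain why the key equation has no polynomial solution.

The ratio is (k + 4)/(2*(k + 5)).
Take A(k)=k/2 + 2, B(k)=k + 5, C(k)=1.
Solve (k/2 + 2)·f(k+1) − (k + 4)·f(k) = 1.
Degrees (1,1,0) ⇒ d ≤ -1.
Negative degree bound (-1): no f exists, t_k not Gosper-summable.

none — t_k is not Gosper-summable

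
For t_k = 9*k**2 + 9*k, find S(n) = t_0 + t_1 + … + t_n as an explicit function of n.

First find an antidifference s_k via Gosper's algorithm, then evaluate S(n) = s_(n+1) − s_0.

Ratio r(k) = (k + 2)/k.
Factor: A=1; B=1; C=k**2 + k.
Need (1)·f(k+1) − (1)·f(k) = k**2 + k.
deg f ≤ 3 (via 0,0,2).
Solve for f: f(k) = k*(k - 1)*(k + 1)/3 (degree 3 ≤ 3).
Get s_k = R·t_k = 3*k*(k**2 - 1) with R(k) = B(k−1)f(k)/C(k) = (k - 1)/3.
s_(k+1) − s_k = 9*k*(k + 1) = t_k.
Evaluate: s_(n+1) = 3*n*(n**2 + 3*n + 2); subtract s_(0) = 0 ⇒ S(n) = 3*n*(n**2 + 3*n + 2).

S(n) = 3*n*(n**2 + 3*n + 2)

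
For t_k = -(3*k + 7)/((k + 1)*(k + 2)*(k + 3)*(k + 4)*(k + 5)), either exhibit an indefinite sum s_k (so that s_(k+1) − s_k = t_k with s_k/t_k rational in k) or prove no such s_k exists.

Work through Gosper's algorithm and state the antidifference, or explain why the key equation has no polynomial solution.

s_k = k*(-k**2 - 8*k - 19)/(12*(k**3 + 8*k**2 + 19*k + 12))

The ratio is (k + 1)*(3*k + 10)/((k + 6)*(3*k + 7)).
So A=k + 1 and B=k + 6, with C=k + 7/3.
Set up (k + 1)·f(k+1) − (k + 5)·f(k) − (k + 7/3) = 0.
From deg A=1, deg B=1, deg C=1: d=4.
Solve for f: f(k) = k*(k + 2)*(k**2 + 8*k + 19)/36 (degree 4 ≤ 4).
Get s_k = R·t_k = k*(-k**2 - 8*k - 19)/(12*(k**3 + 8*k**2 + 19*k + 12)) with R(k) = B(k−1)f(k)/C(k) = k*(k + 2)*(k + 5)*(k**2 + 8*k + 19)/(12*(3*k + 7)).
Check: Δs_k = (-3*k - 7)/(k**5 + 15*k**4 + 85*k**3 + 225*k**2 + 274*k + 120). ✓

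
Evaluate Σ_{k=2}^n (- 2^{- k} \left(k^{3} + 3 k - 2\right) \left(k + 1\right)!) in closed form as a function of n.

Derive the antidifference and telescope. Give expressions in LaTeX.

S(n) = - 2^{- n} \left(n - 1\right) \left(n + 1\right) \left(n + 2\right)!

r(k) = (k + 2)*(3*k + (k + 1)**3 + 1)/(2*(k**3 + 3*k - 2)) after simplifying.
So A=k/2 + 1 and B=1, with C=k**3 + 3*k - 2.
Set up (k/2 + 1)·f(k+1) − (1)·f(k) − (k**3 + 3*k - 2) = 0.
From deg A=1, deg B=0, deg C=3: d=2.
Solving with deg f ≤ 2: f(k) = 2*k*(k - 2).
Then R = B(k−1)f/C = 2*k*(k - 2)/(k**3 + 3*k - 2), so s_k = R(k)·t_k = -2**(1 - k)*k*(k - 2)*factorial(k + 1).
Verify: -(k**3 + 3*k - 2)*factorial(k + 1)/2**k matches t_k.
Σ_(k=2)^n t_k = s_(n+1) − s_(2) = (-(n - 1)*(n + 1)*factorial(n + 2)/2**n) − (0), i.e. -(n - 1)*(n + 1)*factorial(n + 2)/2**n.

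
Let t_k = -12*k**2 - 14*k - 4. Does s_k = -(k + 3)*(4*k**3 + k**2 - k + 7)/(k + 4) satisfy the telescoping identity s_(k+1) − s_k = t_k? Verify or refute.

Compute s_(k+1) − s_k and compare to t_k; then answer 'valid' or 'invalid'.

s_(k+1) = -(k + 4)*(-k + 4*(k + 1)**3 + (k + 1)**2 + 6)/(k + 5)
s_(k+1) − s_k = (-12*k**4 - 114*k**3 - 309*k**2 - 255*k - 71)/(k**2 + 9*k + 20)
(s_(k+1) − s_k) − t_k = (8*k**3 + 61*k**2 + 61*k + 9)/(k**2 + 9*k + 20)

Invalid: residual (8*k**3 + 61*k**2 + 61*k + 9)/(k**2 + 9*k + 20) ≠ 0.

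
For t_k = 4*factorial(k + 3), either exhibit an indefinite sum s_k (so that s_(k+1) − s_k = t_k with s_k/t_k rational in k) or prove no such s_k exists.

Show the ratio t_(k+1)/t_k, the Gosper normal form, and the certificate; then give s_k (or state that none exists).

Step 1: r(k) = k + 4.
Gosper form: A/B · C(k+1)/C(k) with A=k + 4, B=1, C=1.
Need (k + 4)·f(k+1) − (1)·f(k) = 1.
Degrees (1,0,0) ⇒ d ≤ -1.
deg f ≤ -1 is impossible — no certificate.

none (Gosper's algorithm certifies no s_k)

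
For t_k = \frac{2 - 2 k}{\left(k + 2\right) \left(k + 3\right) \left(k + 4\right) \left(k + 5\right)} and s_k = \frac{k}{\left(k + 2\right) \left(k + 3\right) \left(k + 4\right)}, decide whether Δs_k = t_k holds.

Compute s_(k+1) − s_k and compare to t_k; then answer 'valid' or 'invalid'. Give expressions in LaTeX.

valid (s_(k+1) − s_k reduces to t_k)

s_(k+1) = (k + 1)/((k + 3)*(k + 4)*(k + 5))
s_(k+1) − s_k = 2*(1 - k)/(k**4 + 14*k**3 + 71*k**2 + 154*k + 120)
(s_(k+1) − s_k) − t_k = 0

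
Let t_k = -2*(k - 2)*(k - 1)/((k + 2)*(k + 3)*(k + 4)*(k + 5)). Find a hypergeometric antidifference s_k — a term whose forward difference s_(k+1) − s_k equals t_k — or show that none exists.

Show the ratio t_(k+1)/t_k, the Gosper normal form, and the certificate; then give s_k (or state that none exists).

r(k) = k*(k + 2)/((k - 2)*(k + 6)) after simplifying.
So A=k + 2 and B=k + 6, with C=k**2 - 3*k + 2.
f must satisfy (k + 2)·f(k+1) − (k + 5)·f(k) = k**2 - 3*k + 2.
Degrees (1,1,2) ⇒ d ≤ 3.
Solve for f: f(k) = k*(k**2 - 3*k + 14)/12 (degree 3 ≤ 3).
Then R = B(k−1)f/C = k*(k + 5)*(k**2 - 3*k + 14)/(12*(k - 2)*(k - 1)), so s_k = R(k)·t_k = k*(-k**2 + 3*k - 14)/(6*(k**3 + 9*k**2 + 26*k + 24)).
Verify: 2*(-k**2 + 3*k - 2)/(k**4 + 14*k**3 + 71*k**2 + 154*k + 120) matches t_k.

s_k = k*(-k**2 + 3*k - 14)/(6*(k**3 + 9*k**2 + 26*k + 24))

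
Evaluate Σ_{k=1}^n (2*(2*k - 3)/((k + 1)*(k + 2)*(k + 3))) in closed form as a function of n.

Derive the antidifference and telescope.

r(k) = (k + 1)*(2*k - 1)/((k + 4)*(2*k - 3)) after simplifying.
Factor: A=k + 1; B=k + 4; C=k - 3/2.
Need (k + 1)·f(k+1) − (k + 3)·f(k) = k - 3/2.
deg f ≤ 2 (via 1,1,1).
A polynomial solution: f(k) = -k*(k + 11)/8.
Certificate R = B(k−1)f/C = -k*(k + 3)*(k + 11)/(4*(2*k - 3)) gives s_k = k*(-k - 11)/(2*(k + 1)*(k + 2)).
Δs = 2*(2*k - 3)/(k**3 + 6*k**2 + 11*k + 6), as required.
Evaluate: s_(n+1) = (-n**2 - 13*n - 12)/(2*(n**2 + 5*n + 6)); subtract s_(1) = -1 ⇒ S(n) = n*(n - 3)/(2*(n**2 + 5*n + 6)).

S(n) = n*(n - 3)/(2*(n**2 + 5*n + 6))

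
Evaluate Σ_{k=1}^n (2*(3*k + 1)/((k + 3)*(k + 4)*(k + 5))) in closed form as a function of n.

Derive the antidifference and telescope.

Step 1: r(k) = (k + 3)*(3*k + 4)/((k + 6)*(3*k + 1)).
A = k + 3, B = k + 6, C = k + 1/3.
f must satisfy (k + 3)·f(k+1) − (k + 5)·f(k) = k + 1/3.
Degrees (1,1,1) ⇒ d ≤ 2.
Coefficient equations give f(k) = k*(5*k - 1)/36.
So s_k = (B(k−1)f/C)·t_k = (k*(k + 5)*(5*k - 1)/(12*(3*k + 1)))·t_k = k*(5*k - 1)/(6*(k + 3)*(k + 4)).
Verify: 2*(3*k + 1)/(k**3 + 12*k**2 + 47*k + 60) matches t_k.
Telescope: S(n) = s_(n+1) − s_(1) = (5*n**2 + 9*n + 4)/(6*(n**2 + 9*n + 20)) − (1/30) = 2*n*(2*n + 3)/(5*(n**2 + 9*n + 20)).

S(n) = 2*n*(2*n + 3)/(5*(n**2 + 9*n + 20))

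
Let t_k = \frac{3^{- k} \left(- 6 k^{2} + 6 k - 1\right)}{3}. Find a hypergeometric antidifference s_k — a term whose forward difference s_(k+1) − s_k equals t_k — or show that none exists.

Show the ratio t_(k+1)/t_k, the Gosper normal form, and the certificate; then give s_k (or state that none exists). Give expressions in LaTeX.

s_k = 3^{- k} \left(3 k^{2} + 2\right)

Step 1: r(k) = (6*k**2 + 6*k + 1)/(3*(6*k**2 - 6*k + 1)).
Normal form (A,B,C) = (1/3, 1, k**2 - k + 1/6).
Key eq: (1/3)·f(k+1) = (1)·f(k) + (k**2 - k + 1/6).
deg f ≤ 2 (via 0,0,2).
Coefficient equations give f(k) = -(3*k**2 + 2)/2.
So s_k = (B(k−1)f/C)·t_k = (-3*(3*k**2 + 2)/(6*k**2 - 6*k + 1))·t_k = (3*k**2 + 2)/3**k.
Verify: (-6*k**2 + 6*k - 1)/(3*3**k) matches t_k.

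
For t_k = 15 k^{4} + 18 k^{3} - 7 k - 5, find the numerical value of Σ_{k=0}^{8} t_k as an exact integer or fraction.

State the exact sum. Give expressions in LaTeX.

The ratio is (-7*k + 15*(k + 1)**4 + 18*(k + 1)**3 - 12)/(15*k**4 + 18*k**3 - 7*k - 5).
Normal form (A,B,C) = (1, 1, k**4 + 6*k**3/5 - 7*k/15 - 1/3).
Key eq: (1)·f(k+1) = (1)·f(k) + (k**4 + 6*k**3/5 - 7*k/15 - 1/3).
deg f ≤ 5 (via 0,0,4).
Solve for f: f(k) = k*(3*k**4 - 3*k**3 - 4*k**2 + k - 2)/15 (degree 5 ≤ 5).
So s_k = (B(k−1)f/C)·t_k = (k*(3*k**4 - 3*k**3 - 4*k**2 + k - 2)/(15*k**4 + 18*k**3 - 7*k - 5))·t_k = k*(3*k**4 - 3*k**3 - 4*k**2 + k - 2).
Verify: 15*k**4 + 18*k**3 - 7*k - 5 matches t_k.
Telescoping: Σ = s_(9) − s_(0) = 154611 − (0) = 154611.

Σ = 154611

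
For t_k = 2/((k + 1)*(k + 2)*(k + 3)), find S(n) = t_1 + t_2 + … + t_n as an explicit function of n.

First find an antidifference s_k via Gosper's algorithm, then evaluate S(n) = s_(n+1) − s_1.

S(n) = n*(n + 5)/(6*(n**2 + 5*n + 6))

The ratio is (k + 1)/(k + 4).
Take A(k)=k + 1, B(k)=k + 4, C(k)=1.
Need (k + 1)·f(k+1) − (k + 3)·f(k) = 1.
Degrees (1,1,0) ⇒ d ≤ 2.
Coefficient equations give f(k) = k*(k + 3)/4.
Then R = B(k−1)f/C = k*(k + 3)**2/4, so s_k = R(k)·t_k = k*(k + 3)/(2*(k + 1)*(k + 2)).
s_(k+1) − s_k = 2/(k**3 + 6*k**2 + 11*k + 6) = t_k.
Σ_(k=1)^n t_k = s_(n+1) − s_(1) = ((n**2 + 5*n + 4)/(2*(n**2 + 5*n + 6))) − (1/3), i.e. n*(n + 5)/(6*(n**2 + 5*n + 6)).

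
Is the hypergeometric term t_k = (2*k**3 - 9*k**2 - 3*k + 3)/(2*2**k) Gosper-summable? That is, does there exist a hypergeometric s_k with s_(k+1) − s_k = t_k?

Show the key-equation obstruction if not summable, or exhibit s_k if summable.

Yes. s_k = (-2*k**3 + 3*k**2 + 3*k + 1)/2**k.

Compute t_(k+1)/t_k: get (2*k**3 - 3*k**2 - 15*k - 7)/(2*(2*k**3 - 9*k**2 - 3*k + 3)).
So A=1/2 and B=1, with C=k**3 - 9*k**2/2 - 3*k/2 + 3/2.
f must satisfy (1/2)·f(k+1) − (1)·f(k) = k**3 - 9*k**2/2 - 3*k/2 + 3/2.
d = 3 from the (0,0,3) case.
A polynomial solution: f(k) = -2*k**3 + 3*k**2 + 3*k + 1.
R(k) = B(k−1)·f(k)/C(k) = -2*(2*k**3 - 3*k**2 - 3*k - 1)/(2*k**3 - 9*k**2 - 3*k + 3); s_k = R·t_k = (-2*k**3 + 3*k**2 + 3*k + 1)/2**k.
Verify: (2*k**3 - 9*k**2 - 3*k + 3)/(2*2**k) matches t_k.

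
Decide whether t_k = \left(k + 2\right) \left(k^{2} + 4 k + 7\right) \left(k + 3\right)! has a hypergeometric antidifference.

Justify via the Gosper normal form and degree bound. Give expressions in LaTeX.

Yes. s_k = \left(k^{2} + k + 2\right) \left(k + 3\right)!.

Ratio r(k) = (k + 3)*(k + 4)*(4*k + (k + 1)**2 + 11)/((k + 2)*(k**2 + 4*k + 7)).
A = k + 4, B = 1, C = k**3 + 6*k**2 + 15*k + 14.
f must satisfy (k + 4)·f(k+1) − (1)·f(k) = k**3 + 6*k**2 + 15*k + 14.
deg f ≤ 2 (via 1,0,3).
Solve for f: f(k) = k**2 + k + 2 (degree 2 ≤ 2).
So s_k = (B(k−1)f/C)·t_k = ((k**2 + k + 2)/((k + 2)*(k**2 + 4*k + 7)))·t_k = (k**2 + k + 2)*factorial(k + 3).
Check: Δs_k = (k + 2)*(k**2 + 4*k + 7)*factorial(k + 3). ✓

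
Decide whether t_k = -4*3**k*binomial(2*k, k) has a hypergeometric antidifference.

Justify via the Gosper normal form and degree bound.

No. Not Gosper-summable.

Step 1: r(k) = 6*(2*k + 1)/(k + 1).
Normal form (A,B,C) = (12*k + 6, k + 1, 1).
Key eq: (12*k + 6)·f(k+1) = (k)·f(k) + (1).
From deg A=1, deg B=1, deg C=0: d=-1.
d = -1 < 0 ⇒ no nonzero polynomial f; not summable.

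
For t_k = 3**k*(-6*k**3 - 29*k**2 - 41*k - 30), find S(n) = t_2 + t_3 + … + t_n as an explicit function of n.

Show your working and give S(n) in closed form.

S(n) = -9*3**n*n**3 - 30*3**n*n**2 - 45*3**n*n - 33*3**n + 351

The ratio is 3*(6*k**3 + 47*k**2 + 117*k + 106)/(6*k**3 + 29*k**2 + 41*k + 30).
Normal form (A,B,C) = (3, 1, k**3 + 29*k**2/6 + 41*k/6 + 5).
Set up (3)·f(k+1) − (1)·f(k) − (k**3 + 29*k**2/6 + 41*k/6 + 5) = 0.
Bound: deg f ≤ 3.
Solve for f: f(k) = (3*k**3 + k**2 + 4*k + 3)/6 (degree 3 ≤ 3).
So s_k = (B(k−1)f/C)·t_k = ((3*k**3 + k**2 + 4*k + 3)/(6*k**3 + 29*k**2 + 41*k + 30))·t_k = 3**k*(-3*k**3 - k**2 - 4*k - 3).
Δs = 3**k*(-6*k**3 - 29*k**2 - 41*k - 30), as required.
Evaluate: s_(n+1) = 3**(n + 1)*(-3*n**3 - 10*n**2 - 15*n - 11); subtract s_(2) = -351 ⇒ S(n) = -9*3**n*n**3 - 30*3**n*n**2 - 45*3**n*n - 33*3**n + 351.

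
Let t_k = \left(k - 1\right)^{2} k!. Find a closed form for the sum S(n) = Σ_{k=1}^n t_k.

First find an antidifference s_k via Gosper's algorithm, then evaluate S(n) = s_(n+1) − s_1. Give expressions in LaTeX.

r(k) = k**2*(k + 1)/(k - 1)**2 after simplifying.
A = k + 1, B = 1, C = k**2 - 2*k + 1.
f must satisfy (k + 1)·f(k+1) − (1)·f(k) = k**2 - 2*k + 1.
Bound: deg f ≤ 1.
Solve for f: f(k) = k - 3 (degree 1 ≤ 1).
Get s_k = R·t_k = (k - 3)*factorial(k) with R(k) = B(k−1)f(k)/C(k) = (k - 3)/(k - 1)**2.
Δs = (k - 1)**2*factorial(k), as required.
Σ_(k=1)^n t_k = s_(n+1) − s_(1) = ((n - 2)*factorial(n + 1)) − (-2), i.e. n**2*factorial(n) - n*factorial(n) - 2*factorial(n) + 2.

S(n) = n^{2} n! - n n! - 2 n! + 2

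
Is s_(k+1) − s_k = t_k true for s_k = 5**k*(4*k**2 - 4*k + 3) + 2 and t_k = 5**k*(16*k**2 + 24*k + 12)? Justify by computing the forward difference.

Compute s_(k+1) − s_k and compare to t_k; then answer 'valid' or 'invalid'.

s_(k+1) = 5**(k + 1)*(-4*k + 4*(k + 1)**2 - 1) + 2
s_(k+1) − s_k = 5**k*(16*k**2 + 24*k + 12)
(s_(k+1) − s_k) − t_k = 0

valid; difference matches t_k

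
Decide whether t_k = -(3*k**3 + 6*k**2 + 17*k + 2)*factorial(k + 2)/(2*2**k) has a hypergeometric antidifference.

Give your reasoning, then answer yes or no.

Yes. s_k = -(3*k**2 - 3*k + 2)*factorial(k + 2)/2**k.

Compute t_(k+1)/t_k: get (3*k**4 + 24*k**3 + 83*k**2 + 142*k + 84)/(2*(3*k**3 + 6*k**2 + 17*k + 2)).
A = k/2 + 3/2, B = 1, C = k**3 + 2*k**2 + 17*k/3 + 2/3.
Key eq: (k/2 + 3/2)·f(k+1) = (1)·f(k) + (k**3 + 2*k**2 + 17*k/3 + 2/3).
From deg A=1, deg B=0, deg C=3: d=2.
Coefficient equations give f(k) = 2*(3*k**2 - 3*k + 2)/3.
Get s_k = R·t_k = -(3*k**2 - 3*k + 2)*factorial(k + 2)/2**k with R(k) = B(k−1)f(k)/C(k) = 2*(3*k**2 - 3*k + 2)/(3*k**3 + 6*k**2 + 17*k + 2).
Check: Δs_k = -(3*k**3 + 6*k**2 + 17*k + 2)*factorial(k + 2)/(2*2**k). ✓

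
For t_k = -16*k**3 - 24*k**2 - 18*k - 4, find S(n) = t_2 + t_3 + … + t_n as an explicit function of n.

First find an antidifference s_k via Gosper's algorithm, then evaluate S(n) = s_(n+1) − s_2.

The ratio is (8*k**3 + 36*k**2 + 57*k + 31)/(8*k**3 + 12*k**2 + 9*k + 2).
Normal form (A,B,C) = (1, 1, k**3 + 3*k**2/2 + 9*k/8 + 1/4).
f must satisfy (1)·f(k+1) − (1)·f(k) = k**3 + 3*k**2/2 + 9*k/8 + 1/4.
Bound: deg f ≤ 4.
Solving with deg f ≤ 4: f(k) = k*(2*k - 1)*(2*k**2 + k + 1)/16.
Get s_k = R·t_k = k*(-4*k**3 - k + 1) with R(k) = B(k−1)f(k)/C(k) = k*(2*k - 1)*(2*k**2 + k + 1)/(2*(8*k**3 + 12*k**2 + 9*k + 2)).
Δs = -16*k**3 - 24*k**2 - 18*k - 4, as required.
s_(n+1) = -4*n**4 - 16*n**3 - 25*n**2 - 17*n - 4 and s_(2) = -66, so S(n) = -4*n**4 - 16*n**3 - 25*n**2 - 17*n + 62.

S(n) = -4*n**4 - 16*n**3 - 25*n**2 - 17*n + 62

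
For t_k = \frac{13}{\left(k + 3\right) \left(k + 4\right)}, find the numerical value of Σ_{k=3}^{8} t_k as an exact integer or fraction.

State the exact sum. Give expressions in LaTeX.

Step 1: r(k) = (k + 3)/(k + 5).
Take A(k)=k + 3, B(k)=k + 5, C(k)=1.
f must satisfy (k + 3)·f(k+1) − (k + 4)·f(k) = 1.
Bound: deg f ≤ 1.
Match coefficients ⇒ f(k) = k/3.
So s_k = (B(k−1)f/C)·t_k = (k*(k + 4)/3)·t_k = 13*k/(3*(k + 3)).
Verify: 13/(k**2 + 7*k + 12) matches t_k.
Σ_(k=3)^(8) t_k = s_(9) − s_(3) = 13/4 − (13/6) = 13/12.

Σ = 13/12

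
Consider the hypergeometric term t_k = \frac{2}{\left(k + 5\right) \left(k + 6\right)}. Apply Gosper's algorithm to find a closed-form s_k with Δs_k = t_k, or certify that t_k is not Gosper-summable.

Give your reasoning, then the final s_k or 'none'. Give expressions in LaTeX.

Ratio r(k) = (k + 5)/(k + 7).
Normal form (A,B,C) = (k + 5, k + 7, 1).
Solve (k + 5)·f(k+1) − (k + 6)·f(k) = 1.
deg f ≤ 1 (via 1,1,0).
Match coefficients ⇒ f(k) = k/5.
R(k) = B(k−1)·f(k)/C(k) = k*(k + 6)/5; s_k = R·t_k = 2*k/(5*(k + 5)).
s_(k+1) − s_k = 2/(k**2 + 11*k + 30) = t_k.

s_k = \frac{2 k}{5 \left(k + 5\right)}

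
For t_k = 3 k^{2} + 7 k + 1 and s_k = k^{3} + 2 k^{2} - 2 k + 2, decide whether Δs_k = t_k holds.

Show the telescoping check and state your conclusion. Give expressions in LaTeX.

s_(k+1) = k**3 + 5*k**2 + 5*k + 3
s_(k+1) − s_k = 3*k**2 + 7*k + 1
(s_(k+1) − s_k) − t_k = 0

valid; difference matches t_k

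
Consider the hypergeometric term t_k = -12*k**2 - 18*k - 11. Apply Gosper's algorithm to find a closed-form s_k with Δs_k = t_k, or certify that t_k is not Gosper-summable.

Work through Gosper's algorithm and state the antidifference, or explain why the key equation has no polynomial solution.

s_k = k*(-4*k**2 - 3*k - 4)

r(k) = (12*k**2 + 42*k + 41)/(12*k**2 + 18*k + 11) after simplifying.
So A=1 and B=1, with C=k**2 + 3*k/2 + 11/12.
f must satisfy (1)·f(k+1) − (1)·f(k) = k**2 + 3*k/2 + 11/12.
deg f ≤ 3 (via 0,0,2).
Match coefficients ⇒ f(k) = k*(4*k**2 + 3*k + 4)/12.
Then R = B(k−1)f/C = k*(4*k**2 + 3*k + 4)/(12*k**2 + 18*k + 11), so s_k = R(k)·t_k = k*(-4*k**2 - 3*k - 4).
Δs = -12*k**2 - 18*k - 11, as required.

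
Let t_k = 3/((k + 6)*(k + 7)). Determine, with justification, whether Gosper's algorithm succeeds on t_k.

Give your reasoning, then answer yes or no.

Yes. s_k = k/(2*(k + 6)).

Compute t_(k+1)/t_k: get (k + 6)/(k + 8).
Normal form (A,B,C) = (k + 6, k + 8, 1).
Key eq: (k + 6)·f(k+1) = (k + 7)·f(k) + (1).
Bound: deg f ≤ 1.
Solve for f: f(k) = k/6 (degree 1 ≤ 1).
Certificate R = B(k−1)f/C = k*(k + 7)/6 gives s_k = k/(2*(k + 6)).
Check: Δs_k = 3/(k**2 + 13*k + 42). ✓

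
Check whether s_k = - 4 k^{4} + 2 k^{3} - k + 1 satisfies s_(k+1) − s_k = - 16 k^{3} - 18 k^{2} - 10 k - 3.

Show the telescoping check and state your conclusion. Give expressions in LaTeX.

s_(k+1) = -k - 4*(k + 1)**4 + 2*(k + 1)**3
s_(k+1) − s_k = -16*k**3 - 18*k**2 - 10*k - 3
(s_(k+1) − s_k) − t_k = 0

Valid — Δs_k = t_k.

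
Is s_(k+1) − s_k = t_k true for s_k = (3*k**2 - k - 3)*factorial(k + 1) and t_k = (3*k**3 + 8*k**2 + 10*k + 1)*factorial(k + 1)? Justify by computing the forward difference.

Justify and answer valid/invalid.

valid; difference matches t_k

s_(k+1) = (3*k**2 + 5*k - 1)*factorial(k + 2)
s_(k+1) − s_k = (3*k**3 + 8*k**2 + 10*k + 1)*factorial(k + 1)
(s_(k+1) − s_k) − t_k = 0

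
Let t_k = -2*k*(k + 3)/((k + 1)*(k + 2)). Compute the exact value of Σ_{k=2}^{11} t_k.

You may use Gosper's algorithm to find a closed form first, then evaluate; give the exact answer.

Σ = -740/39

r(k) = (k + 1)**2*(k + 4)/(k*(k + 3)**2) after simplifying.
So A=k + 1 and B=k + 3, with C=k**2 + 3*k.
Solve (k + 1)·f(k+1) − (k + 2)·f(k) = k**2 + 3*k.
deg f ≤ 2 (via 1,1,2).
Solve for f: f(k) = k*(k - 1) (degree 2 ≤ 2).
Then R = B(k−1)f/C = (k - 1)*(k + 2)/(k + 3), so s_k = R(k)·t_k = 2*k*(1 - k)/(k + 1).
s_(k+1) − s_k = 2*k*(-k - 3)/(k**2 + 3*k + 2) = t_k.
Evaluate s at k=12 and k=2: -264/13 and -4/3; difference -740/39.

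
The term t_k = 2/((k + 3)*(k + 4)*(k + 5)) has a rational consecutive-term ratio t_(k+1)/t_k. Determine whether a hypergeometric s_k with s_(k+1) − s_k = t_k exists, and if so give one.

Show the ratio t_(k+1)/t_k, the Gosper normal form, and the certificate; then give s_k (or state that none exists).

The ratio is (k + 3)/(k + 6).
So A=k + 3 and B=k + 6, with C=1.
Need (k + 3)·f(k+1) − (k + 5)·f(k) = 1.
d = 2 from the (1,1,0) case.
Solve for f: f(k) = k*(k + 7)/24 (degree 2 ≤ 2).
Get s_k = R·t_k = k*(k + 7)/(12*(k + 3)*(k + 4)) with R(k) = B(k−1)f(k)/C(k) = k*(k + 5)*(k + 7)/24.
Check: Δs_k = 2/(k**3 + 12*k**2 + 47*k + 60). ✓

s_k = k*(k + 7)/(12*(k + 3)*(k + 4))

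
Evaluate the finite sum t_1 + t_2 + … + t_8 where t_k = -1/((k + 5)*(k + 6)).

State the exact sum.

Step 1: r(k) = (k + 5)/(k + 7).
Take A(k)=k + 5, B(k)=k + 7, C(k)=1.
Key eq: (k + 5)·f(k+1) = (k + 6)·f(k) + (1).
deg f ≤ 1 (via 1,1,0).
Solve for f: f(k) = k/5 (degree 1 ≤ 1).
Then R = B(k−1)f/C = k*(k + 6)/5, so s_k = R(k)·t_k = -k/(5*k + 25).
Δs = -1/(k**2 + 11*k + 30), as required.
Evaluate s at k=9 and k=1: -9/70 and -1/30; difference -2/21.

Σ = -2/21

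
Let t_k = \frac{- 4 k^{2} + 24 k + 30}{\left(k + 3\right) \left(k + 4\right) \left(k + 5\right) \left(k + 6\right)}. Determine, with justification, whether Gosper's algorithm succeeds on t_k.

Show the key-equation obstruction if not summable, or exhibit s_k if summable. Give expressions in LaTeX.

Yes. s_k = \frac{k \left(k^{2} + 72 k + 77\right)}{15 \left(k + 3\right) \left(k + 4\right) \left(k + 5\right)}.

t_(k+1)/t_k = (k + 3)*(12*k - 2*(k + 1)**2 + 27)/((k + 7)*(-2*k**2 + 12*k + 15)).
Take A(k)=k + 3, B(k)=k + 7, C(k)=k**2 - 6*k - 15/2.
Set up (k + 3)·f(k+1) − (k + 6)·f(k) − (k**2 - 6*k - 15/2) = 0.
From deg A=1, deg B=1, deg C=2: d=3.
Solve for f: f(k) = -k*(k**2 + 72*k + 77)/60 (degree 3 ≤ 3).
So s_k = (B(k−1)f/C)·t_k = (-k*(k + 6)*(k**2 + 72*k + 77)/(30*(2*k**2 - 12*k - 15)))·t_k = k*(k**2 + 72*k + 77)/(15*(k + 3)*(k + 4)*(k + 5)).
s_(k+1) − s_k = 2*(-2*k**2 + 12*k + 15)/(k**4 + 18*k**3 + 119*k**2 + 342*k + 360) = t_k.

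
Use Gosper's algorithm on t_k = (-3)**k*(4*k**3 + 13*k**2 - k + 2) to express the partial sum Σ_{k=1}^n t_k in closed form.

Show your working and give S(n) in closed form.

S(n) = 3*(-3)**n*n*(n**2 + 4*n + 1)

Step 1: r(k) = 3*(-4*k**3 - 25*k**2 - 37*k - 18)/(4*k**3 + 13*k**2 - k + 2).
Gosper form: A/B · C(k+1)/C(k) with A=-3, B=1, C=k**3 + 13*k**2/4 - k/4 + 1/2.
Solve (-3)·f(k+1) − (1)·f(k) = k**3 + 13*k**2/4 - k/4 + 1/2.
deg f ≤ 3 (via 0,0,3).
Solve for f: f(k) = -(k - 1)*(k**2 + 2*k - 2)/4 (degree 3 ≤ 3).
Then R = B(k−1)f/C = -(k - 1)*(k**2 + 2*k - 2)/(4*k**3 + 13*k**2 - k + 2), so s_k = R(k)·t_k = (-3)**k*(-k**3 - k**2 + 4*k - 2).
Verify: (-3)**k*(4*k**3 + 13*k**2 - k + 2) matches t_k.
s_(n+1) = 3*(-3)**n*n*(n**2 + 4*n + 1) and s_(1) = 0, so S(n) = 3*(-3)**n*n*(n**2 + 4*n + 1).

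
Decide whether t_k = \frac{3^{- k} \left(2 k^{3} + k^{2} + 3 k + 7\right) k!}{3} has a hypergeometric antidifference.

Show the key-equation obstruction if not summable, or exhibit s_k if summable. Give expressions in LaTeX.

Yes. s_k = 3^{- k} \left(2 k^{2} + k - 2\right) k!.

Step 1: r(k) = (k + 1)*(3*k + 2*(k + 1)**3 + (k + 1)**2 + 10)/(3*(2*k**3 + k**2 + 3*k + 7)).
So A=k/3 + 1/3 and B=1, with C=k**3 + k**2/2 + 3*k/2 + 7/2.
Need (k/3 + 1/3)·f(k+1) − (1)·f(k) = k**3 + k**2/2 + 3*k/2 + 7/2.
Bound: deg f ≤ 2.
Match coefficients ⇒ f(k) = 3*(2*k**2 + k - 2)/2.
Get s_k = R·t_k = (2*k**2 + k - 2)*factorial(k)/3**k with R(k) = B(k−1)f(k)/C(k) = 3*(2*k**2 + k - 2)/(2*k**3 + k**2 + 3*k + 7).
Check: Δs_k = (2*k**3 + k**2 + 3*k + 7)*factorial(k)/(3*3**k). ✓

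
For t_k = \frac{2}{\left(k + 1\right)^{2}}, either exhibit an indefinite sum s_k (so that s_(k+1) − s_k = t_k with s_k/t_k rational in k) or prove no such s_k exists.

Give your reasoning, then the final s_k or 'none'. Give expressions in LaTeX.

The ratio is (k + 1)**2/(k + 2)**2.
So A=k**2 + 2*k + 1 and B=k**2 + 4*k + 4, with C=1.
Solve (k**2 + 2*k + 1)·f(k+1) − (k**2 + 2*k + 1)·f(k) = 1.
d = 0 from the (2,2,0) case.
Write f(k) = c0. Then LHS − RHS = -1, requiring -1 = 0: contradictory. No certificate.

none (Gosper's algorithm certifies no s_k)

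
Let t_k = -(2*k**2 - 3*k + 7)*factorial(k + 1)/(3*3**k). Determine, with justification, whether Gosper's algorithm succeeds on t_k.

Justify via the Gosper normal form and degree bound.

Yes. s_k = -(2*k - 3)*factorial(k + 1)/3**k.

Compute t_(k+1)/t_k: get (k + 2)*(-3*k + 2*(k + 1)**2 + 4)/(3*(2*k**2 - 3*k + 7)).
Take A(k)=k/3 + 2/3, B(k)=1, C(k)=k**2 - 3*k/2 + 7/2.
Set up (k/3 + 2/3)·f(k+1) − (1)·f(k) − (k**2 - 3*k/2 + 7/2) = 0.
deg f ≤ 1 (via 1,0,2).
A polynomial solution: f(k) = 3*(2*k - 3)/2.
R(k) = B(k−1)·f(k)/C(k) = 3*(2*k - 3)/(2*k**2 - 3*k + 7); s_k = R·t_k = -(2*k - 3)*factorial(k + 1)/3**k.
Δs = -(2*k**2 - 3*k + 7)*factorial(k + 1)/(3*3**k), as required.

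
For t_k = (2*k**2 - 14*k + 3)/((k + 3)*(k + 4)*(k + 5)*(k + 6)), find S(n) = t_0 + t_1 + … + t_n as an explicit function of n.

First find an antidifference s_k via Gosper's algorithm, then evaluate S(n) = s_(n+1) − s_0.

Compute t_(k+1)/t_k: get (2*k**3 - 4*k**2 - 39*k - 27)/(2*k**3 - 95*k + 21).
Normal form (A,B,C) = (k + 3, k + 7, k**2 - 7*k + 3/2).
Solve (k + 3)·f(k+1) − (k + 6)·f(k) = k**2 - 7*k + 3/2.
Degrees (1,1,2) ⇒ d ≤ 3.
Coefficient equations give f(k) = k*(k**2 - 28*k + 47)/40.
So s_k = (B(k−1)f/C)·t_k = (k*(k + 6)*(k**2 - 28*k + 47)/(20*(2*k**2 - 14*k + 3)))·t_k = k*(k**2 - 28*k + 47)/(20*(k + 3)*(k + 4)*(k + 5)).
Verify: (2*k**2 - 14*k + 3)/(k**4 + 18*k**3 + 119*k**2 + 342*k + 360) matches t_k.
Telescope: S(n) = s_(n+1) − s_(0) = (n**3 - 25*n**2 - 6*n + 20)/(20*(n**3 + 15*n**2 + 74*n + 120)) − (0) = (n**3 - 25*n**2 - 6*n + 20)/(20*(n**3 + 15*n**2 + 74*n + 120)).

S(n) = (n**3 - 25*n**2 - 6*n + 20)/(20*(n**3 + 15*n**2 + 74*n + 120))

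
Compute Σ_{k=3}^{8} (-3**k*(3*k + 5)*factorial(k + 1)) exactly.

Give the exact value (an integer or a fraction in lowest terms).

Σ = -71425669752

r(k) = 3*(k + 2)*(3*k + 8)/(3*k + 5) after simplifying.
Take A(k)=3*k + 6, B(k)=1, C(k)=k + 5/3.
Need (3*k + 6)·f(k+1) − (1)·f(k) = k + 5/3.
Bound: deg f ≤ 0.
Match coefficients ⇒ f(k) = 1/3.
R(k) = B(k−1)·f(k)/C(k) = 1/(3*k + 5); s_k = R·t_k = -3**k*factorial(k + 1).
Verify: -3**k*(3*k + 5)*factorial(k + 1) matches t_k.
Σ_(k=3)^(8) t_k = s_(9) − s_(3) = -71425670400 − (-648) = -71425669752.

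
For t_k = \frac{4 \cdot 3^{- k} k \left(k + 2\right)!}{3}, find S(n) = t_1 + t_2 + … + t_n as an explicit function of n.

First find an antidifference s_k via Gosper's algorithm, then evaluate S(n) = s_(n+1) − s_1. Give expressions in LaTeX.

S(n) = -8 + \frac{4 \cdot 3^{- n} \left(n + 3\right)!}{3}

Step 1: r(k) = (k + 1)*(k + 3)/(3*k).
A = k/3 + 1, B = 1, C = k.
Need (k/3 + 1)·f(k+1) − (1)·f(k) = k.
From deg A=1, deg B=0, deg C=1: d=0.
Match coefficients ⇒ f(k) = 3.
Get s_k = R·t_k = 4*factorial(k + 2)/3**k with R(k) = B(k−1)f(k)/C(k) = 3/k.
Δs = 4*k*factorial(k + 2)/(3*3**k), as required.
s_(n+1) = 4*3**(-n - 1)*factorial(n + 3) and s_(1) = 8, so S(n) = -8 + 4*factorial(n + 3)/(3*3**n).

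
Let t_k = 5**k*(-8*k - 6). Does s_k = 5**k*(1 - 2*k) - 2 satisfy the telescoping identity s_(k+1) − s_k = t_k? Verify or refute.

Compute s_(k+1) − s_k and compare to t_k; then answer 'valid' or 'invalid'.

s_(k+1) = -5*5**k*(2*k + 1) - 2
s_(k+1) − s_k = 5**k*(-8*k - 6)
(s_(k+1) − s_k) − t_k = 0

valid; difference matches t_k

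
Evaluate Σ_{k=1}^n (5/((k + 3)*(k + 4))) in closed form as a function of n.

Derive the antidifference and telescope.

t_(k+1)/t_k = (k + 3)/(k + 5).
Take A(k)=k + 3, B(k)=k + 5, C(k)=1.
f must satisfy (k + 3)·f(k+1) − (k + 4)·f(k) = 1.
deg f ≤ 1 (via 1,1,0).
A polynomial solution: f(k) = k/3.
So s_k = (B(k−1)f/C)·t_k = (k*(k + 4)/3)·t_k = 5*k/(3*(k + 3)).
s_(k+1) − s_k = 5/(k**2 + 7*k + 12) = t_k.
Telescope: S(n) = s_(n+1) − s_(1) = 5*(n + 1)/(3*(n + 4)) − (5/12) = 5*n/(4*(n + 4)).

S(n) = 5*n/(4*(n + 4))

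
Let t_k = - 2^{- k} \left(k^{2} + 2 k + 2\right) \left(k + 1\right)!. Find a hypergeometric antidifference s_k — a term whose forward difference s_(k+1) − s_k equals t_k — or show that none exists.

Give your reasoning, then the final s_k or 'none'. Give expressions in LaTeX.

t_(k+1)/t_k = (k + 2)*(2*k + (k + 1)**2 + 4)/(2*(k**2 + 2*k + 2)).
So A=k/2 + 1 and B=1, with C=k**2 + 2*k + 2.
Need (k/2 + 1)·f(k+1) − (1)·f(k) = k**2 + 2*k + 2.
From deg A=1, deg B=0, deg C=2: d=1.
Coefficient equations give f(k) = 2*(k + 1).
Certificate R = B(k−1)f/C = 2*(k + 1)/(k**2 + 2*k + 2) gives s_k = -2**(1 - k)*(k + 1)*factorial(k + 1).
Δs = -(k**2 + 2*k + 2)*factorial(k + 1)/2**k, as required.

s_k = - 2^{1 - k} \left(k + 1\right) \left(k + 1\right)!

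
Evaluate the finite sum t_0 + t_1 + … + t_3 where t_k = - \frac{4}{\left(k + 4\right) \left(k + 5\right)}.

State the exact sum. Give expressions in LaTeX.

The ratio is (k + 4)/(k + 6).
Normal form (A,B,C) = (k + 4, k + 6, 1).
Key eq: (k + 4)·f(k+1) = (k + 5)·f(k) + (1).
d = 1 from the (1,1,0) case.
Solving with deg f ≤ 1: f(k) = k/4.
R(k) = B(k−1)·f(k)/C(k) = k*(k + 5)/4; s_k = R·t_k = -k/(k + 4).
s_(k+1) − s_k = -4/(k**2 + 9*k + 20) = t_k.
Evaluate s at k=4 and k=0: -1/2 and 0; difference -1/2.

Σ = -1/2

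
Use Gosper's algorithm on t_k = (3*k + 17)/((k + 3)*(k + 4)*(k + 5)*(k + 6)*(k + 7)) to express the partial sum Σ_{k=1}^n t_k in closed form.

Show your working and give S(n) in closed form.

The ratio is (k + 3)*(3*k + 20)/((k + 8)*(3*k + 17)).
A = k + 3, B = k + 8, C = k + 17/3.
f must satisfy (k + 3)·f(k+1) − (k + 7)·f(k) = k + 17/3.
Degrees (1,1,1) ⇒ d ≤ 4.
A polynomial solution: f(k) = k*(k + 5)*(k**2 + 13*k + 54)/216.
R(k) = B(k−1)·f(k)/C(k) = k*(k + 5)*(k + 7)*(k**2 + 13*k + 54)/(72*(3*k + 17)); s_k = R·t_k = k*(k**2 + 13*k + 54)/(72*(k**3 + 13*k**2 + 54*k + 72)).
Δs = (3*k + 17)/(k**5 + 25*k**4 + 245*k**3 + 1175*k**2 + 2754*k + 2520), as required.
Telescope: S(n) = s_(n+1) − s_(1) = (n**3 + 16*n**2 + 83*n + 68)/(72*(n**3 + 16*n**2 + 83*n + 140)) − (17/2520) = n*(n**2 + 16*n + 83)/(140*(n**3 + 16*n**2 + 83*n + 140)).

S(n) = n*(n**2 + 16*n + 83)/(140*(n**3 + 16*n**2 + 83*n + 140))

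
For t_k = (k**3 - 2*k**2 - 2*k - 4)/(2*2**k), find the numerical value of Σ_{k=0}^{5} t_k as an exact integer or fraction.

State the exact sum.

Σ = -207/64

The ratio is (k**3 + k**2 - 3*k - 7)/(2*(k**3 - 2*k**2 - 2*k - 4)).
Factor: A=1/2; B=1; C=k**3 - 2*k**2 - 2*k - 4.
Need (1/2)·f(k+1) − (1)·f(k) = k**3 - 2*k**2 - 2*k - 4.
deg f ≤ 3 (via 0,0,3).
Solve for f: f(k) = -2*(k**3 + k**2 + 3*k + 1) (degree 3 ≤ 3).
Get s_k = R·t_k = (-k**3 - k**2 - 3*k - 1)/2**k with R(k) = B(k−1)f(k)/C(k) = -2*(k**3 + k**2 + 3*k + 1)/(k**3 - 2*k**2 - 2*k - 4).
Check: Δs_k = (k**3 - 2*k**2 - 2*k - 4)/(2*2**k). ✓
Telescoping: Σ = s_(6) − s_(0) = -271/64 − (-1) = -207/64.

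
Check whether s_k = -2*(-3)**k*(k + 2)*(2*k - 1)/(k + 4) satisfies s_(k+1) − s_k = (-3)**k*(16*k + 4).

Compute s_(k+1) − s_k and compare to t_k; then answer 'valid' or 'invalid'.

Invalid: residual (-3)**k*(-32*k**2 - 144*k - 28)/(k**2 + 9*k + 20) ≠ 0.

s_(k+1) = 6*(-3)**k*(k + 3)*(2*k + 1)/(k + 5)
s_(k+1) − s_k = (-3)**k*(16*k**3 + 116*k**2 + 212*k + 52)/(k**2 + 9*k + 20)
(s_(k+1) − s_k) − t_k = (-3)**k*(-32*k**2 - 144*k - 28)/(k**2 + 9*k + 20)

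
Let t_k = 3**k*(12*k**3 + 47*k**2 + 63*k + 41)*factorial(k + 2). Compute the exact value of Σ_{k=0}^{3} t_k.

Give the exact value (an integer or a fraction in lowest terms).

Σ = 3265912

The ratio is 3*(12*k**4 + 119*k**3 + 442*k**2 + 742*k + 489)/(12*k**3 + 47*k**2 + 63*k + 41).
Take A(k)=3*k + 9, B(k)=1, C(k)=k**3 + 47*k**2/12 + 21*k/4 + 41/12.
Solve (3*k + 9)·f(k+1) − (1)·f(k) = k**3 + 47*k**2/12 + 21*k/4 + 41/12.
deg f ≤ 2 (via 1,0,3).
Match coefficients ⇒ f(k) = (4*k**2 - 3*k + 4)/12.
Then R = B(k−1)f/C = (4*k**2 - 3*k + 4)/(12*k**3 + 47*k**2 + 63*k + 41), so s_k = R(k)·t_k = 3**k*(4*k**2 - 3*k + 4)*factorial(k + 2).
s_(k+1) − s_k = 3**k*(12*k**3 + 47*k**2 + 63*k + 41)*factorial(k + 2) = t_k.
Σ_(k=0)^(3) t_k = s_(4) − s_(0) = 3265920 − (8) = 3265912.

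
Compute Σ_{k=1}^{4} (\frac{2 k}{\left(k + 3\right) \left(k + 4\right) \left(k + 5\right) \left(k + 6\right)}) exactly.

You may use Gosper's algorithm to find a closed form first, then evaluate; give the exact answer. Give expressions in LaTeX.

Σ = 1/120

t_(k+1)/t_k = (k + 1)*(k + 3)/(k*(k + 7)).
Factor: A=k + 3; B=k + 7; C=k.
Key eq: (k + 3)·f(k+1) = (k + 6)·f(k) + (k).
deg f ≤ 3 (via 1,1,1).
Solve for f: f(k) = k*(k - 1)*(k + 13)/120 (degree 3 ≤ 3).
Certificate R = B(k−1)f/C = (k - 1)*(k + 6)*(k + 13)/120 gives s_k = k*(k**2 + 12*k - 13)/(60*(k + 3)*(k + 4)*(k + 5)).
Verify: 2*k/(k**4 + 18*k**3 + 119*k**2 + 342*k + 360) matches t_k.
Telescoping: Σ = s_(5) − s_(1) = 1/120 − (0) = 1/120.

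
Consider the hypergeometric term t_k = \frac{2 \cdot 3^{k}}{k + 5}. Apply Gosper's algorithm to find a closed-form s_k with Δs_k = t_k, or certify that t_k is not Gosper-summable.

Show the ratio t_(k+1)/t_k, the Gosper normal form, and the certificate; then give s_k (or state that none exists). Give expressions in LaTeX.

Step 1: r(k) = 3*(k + 5)/(k + 6).
Factor: A=3*k + 15; B=k + 6; C=1.
Key eq: (3*k + 15)·f(k+1) = (k + 5)·f(k) + (1).
Degrees (1,1,0) ⇒ d ≤ -1.
d = -1 < 0 ⇒ no nonzero polynomial f; not summable.

no hypergeometric antidifference exists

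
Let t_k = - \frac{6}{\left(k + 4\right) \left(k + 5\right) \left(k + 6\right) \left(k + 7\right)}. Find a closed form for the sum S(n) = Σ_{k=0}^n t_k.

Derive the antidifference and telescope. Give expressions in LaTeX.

S(n) = \frac{- n^{3} - 18 n^{2} - 107 n - 90}{60 \left(n^{3} + 18 n^{2} + 107 n + 210\right)}

Step 1: r(k) = (k + 4)/(k + 8).
Factor: A=k + 4; B=k + 8; C=1.
Key eq: (k + 4)·f(k+1) = (k + 7)·f(k) + (1).
Bound: deg f ≤ 3.
Solving with deg f ≤ 3: f(k) = k*(k**2 + 15*k + 74)/360.
Certificate R = B(k−1)f/C = k*(k + 7)*(k**2 + 15*k + 74)/360 gives s_k = k*(-k**2 - 15*k - 74)/(60*(k + 4)*(k + 5)*(k + 6)).
Verify: -6/(k**4 + 22*k**3 + 179*k**2 + 638*k + 840) matches t_k.
s_(n+1) = (-n**3 - 18*n**2 - 107*n - 90)/(60*(n**3 + 18*n**2 + 107*n + 210)) and s_(0) = 0, so S(n) = (-n**3 - 18*n**2 - 107*n - 90)/(60*(n**3 + 18*n**2 + 107*n + 210)).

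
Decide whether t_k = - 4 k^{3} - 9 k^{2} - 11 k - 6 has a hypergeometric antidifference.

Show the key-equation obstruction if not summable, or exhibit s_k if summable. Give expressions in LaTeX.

Compute t_(k+1)/t_k: get (4*k**3 + 21*k**2 + 41*k + 30)/(4*k**3 + 9*k**2 + 11*k + 6).
Gosper form: A/B · C(k+1)/C(k) with A=1, B=1, C=k**3 + 9*k**2/4 + 11*k/4 + 3/2.
Need (1)·f(k+1) − (1)·f(k) = k**3 + 9*k**2/4 + 11*k/4 + 3/2.
deg f ≤ 4 (via 0,0,3).
Coefficient equations give f(k) = k*(k + 1)*(k**2 + 2)/4.
So s_k = (B(k−1)f/C)·t_k = (k*(k**2 + 2)/(4*k**2 + 5*k + 6))·t_k = k*(-k**3 - k**2 - 2*k - 2).
s_(k+1) − s_k = -4*k**3 - 9*k**2 - 11*k - 6 = t_k.

Yes. s_k = k \left(- k^{3} - k^{2} - 2 k - 2\right).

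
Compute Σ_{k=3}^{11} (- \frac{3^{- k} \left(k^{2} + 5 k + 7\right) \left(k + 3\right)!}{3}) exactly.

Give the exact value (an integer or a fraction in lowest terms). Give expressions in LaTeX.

Σ = -8968921120/243

r(k) = (k + 4)*(5*k + (k + 1)**2 + 12)/(3*(k**2 + 5*k + 7)) after simplifying.
A = k/3 + 4/3, B = 1, C = k**2 + 5*k + 7.
Set up (k/3 + 4/3)·f(k+1) − (1)·f(k) − (k**2 + 5*k + 7) = 0.
From deg A=1, deg B=0, deg C=2: d=1.
Solving with deg f ≤ 1: f(k) = 3*(k + 3).
Then R = B(k−1)f/C = 3*(k + 3)/(k**2 + 5*k + 7), so s_k = R(k)·t_k = -(k + 3)*factorial(k + 3)/3**k.
Verify: -(k**2 + 5*k + 7)*factorial(k + 3)/(3*3**k) matches t_k.
Sum = s_(12) − s_(3); s_(12) = -8968960000/243, s_(3) = -160 ⇒ -8968921120/243.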